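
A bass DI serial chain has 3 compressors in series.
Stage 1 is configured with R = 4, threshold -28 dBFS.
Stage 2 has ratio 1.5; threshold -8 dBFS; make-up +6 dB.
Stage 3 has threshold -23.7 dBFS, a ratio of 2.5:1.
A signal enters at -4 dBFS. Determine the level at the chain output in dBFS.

-20.62 dBFS

Stage 1: overshoot 24 dB → 24/4 = 6 dB → -22 dBFS.
Stage 2: -22 dBFS ≤ -8 dBFS, so stage 2 doesn't engage; make-up brings it to -16 dBFS.
Stage 3: overshoot 7.7 dB → 7.7/2.5 = 3.08 dB → -20.62 dBFS.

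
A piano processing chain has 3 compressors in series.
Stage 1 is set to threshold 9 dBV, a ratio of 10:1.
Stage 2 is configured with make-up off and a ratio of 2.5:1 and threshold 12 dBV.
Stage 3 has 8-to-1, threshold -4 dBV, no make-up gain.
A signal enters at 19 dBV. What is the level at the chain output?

Stage 1: overshoot 10 dB → 10/10 = 1 dB → 10 dBV.
Stage 2: 10 dBV ≤ 12 dBV, so stage 2 doesn't engage; output 10 dBV.
Stage 3: 14 dB above -4 dBV, reduced 8:1 to 1.75 dB above → -2.25 dBV.

-2.25 dBV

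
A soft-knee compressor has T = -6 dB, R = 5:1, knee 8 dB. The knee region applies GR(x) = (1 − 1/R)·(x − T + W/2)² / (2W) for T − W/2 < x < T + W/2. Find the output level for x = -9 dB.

x − T + W/2 = -9 − (-6) + 4 = 1.
GR = (1 − 1/5) × 1² / 16 = 0.8 × 1 / 16 = 0.05 dB.
Output = -9 − 0.05 = -9.05 dB.

-9.05 dB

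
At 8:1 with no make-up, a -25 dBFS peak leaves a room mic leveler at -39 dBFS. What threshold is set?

Input is 16 dB above T (since output overshoot × R = input overshoot: (-39 − T)·8 = -25 − T gives T = -41 dBFS).
Check: -41 + (-25 − (-41))/8 = -41 + 2 = -39 dBFS. ✓

-41 dBFS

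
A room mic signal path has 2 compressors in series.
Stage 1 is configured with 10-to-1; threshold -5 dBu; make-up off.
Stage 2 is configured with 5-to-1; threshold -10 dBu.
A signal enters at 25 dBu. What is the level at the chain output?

-8.4 dBu

Stage 1: 25 dBu is 30 dB over -5 dBu; at 10:1 that becomes 3 dB over, giving -2 dBu.
Stage 2: 8 dB above -10 dBu, reduced 5:1 to 1.6 dB above → -8.4 dBu.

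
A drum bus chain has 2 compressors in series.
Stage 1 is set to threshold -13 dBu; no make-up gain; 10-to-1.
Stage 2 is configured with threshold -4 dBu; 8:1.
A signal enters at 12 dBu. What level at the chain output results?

-10.5 dBu

Stage 1: overshoot 25 dB → 25/10 = 2.5 dB → -10.5 dBu.
Stage 2: below threshold (-10.5 ≤ -4); passes unchanged; output -10.5 dBu.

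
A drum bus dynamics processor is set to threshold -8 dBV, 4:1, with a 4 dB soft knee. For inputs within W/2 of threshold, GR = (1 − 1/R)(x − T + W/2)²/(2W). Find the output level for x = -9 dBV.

-9.09375 dBV

x − T + W/2 = -9 − (-8) + 2 = 1.
GR = (1 − 1/4) × 1² / 8 = 0.75 × 1 / 8 = 0.09375 dB.
Output = -9 − 0.09375 = -9.09375 dBV.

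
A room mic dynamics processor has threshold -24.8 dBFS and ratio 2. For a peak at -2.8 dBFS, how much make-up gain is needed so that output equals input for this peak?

The peak compresses to -24.8 + 22/2 = -13.8 dBFS.
To reach -2.8 dBFS requires -2.8 − (-13.8) = 11 dB of make-up.

11 dB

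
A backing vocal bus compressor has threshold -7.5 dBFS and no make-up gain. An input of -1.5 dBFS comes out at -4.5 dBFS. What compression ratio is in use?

2:1

Input overshoot = -1.5 − (-7.5) = 6 dB; output overshoot = -4.5 − (-7.5) = 3 dB.
Ratio = 6 / 3 = 2.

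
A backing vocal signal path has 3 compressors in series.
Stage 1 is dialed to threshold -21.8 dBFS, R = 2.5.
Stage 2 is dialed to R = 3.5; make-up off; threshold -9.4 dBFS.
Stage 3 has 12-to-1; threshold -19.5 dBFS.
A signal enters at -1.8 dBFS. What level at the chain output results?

Stage 1: -1.8 dBFS is 20 dB over -21.8 dBFS; at 2.5:1 that becomes 8 dB over, giving -13.8 dBFS.
Stage 2: -13.8 dBFS is at or below the -9.4 dBFS threshold — no compression; output -13.8 dBFS.
Stage 3: -13.8 dBFS is 5.7 dB over -19.5 dBFS; at 12:1 that becomes 0.475 dB over, giving -19.025 dBFS.

-19.025 dBFS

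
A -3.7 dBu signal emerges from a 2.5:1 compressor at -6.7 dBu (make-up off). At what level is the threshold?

-8.7 dBu

Let T be the threshold. Output overshoot = (input overshoot)/R, so -6.7 − T = (-3.7 − T)/2.5.
2.5·(-6.7 − T) = -3.7 − T → 1.5·T = -16.75 − (-3.7) = -13.05.
T = -13.05/1.5 = -8.7 dBu.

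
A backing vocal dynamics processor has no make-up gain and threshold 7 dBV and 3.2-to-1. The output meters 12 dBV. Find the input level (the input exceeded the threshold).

23 dBV

The compressed level sits 12 − 7 = 5 dB over threshold.
Before 3.2:1 compression the overshoot was 5 × 3.2 = 16 dB, so input = 7 + 16 = 23 dBV.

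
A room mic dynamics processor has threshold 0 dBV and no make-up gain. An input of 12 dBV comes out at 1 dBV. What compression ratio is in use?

Input overshoot = 12 − 0 = 12 dB; output overshoot = 1 − 0 = 1 dB.
Ratio = 12 / 1 = 12.

12:1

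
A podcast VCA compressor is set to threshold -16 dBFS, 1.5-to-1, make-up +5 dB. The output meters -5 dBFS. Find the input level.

-7 dBFS

Before make-up, the level was -5 − 5 = -10 dBFS.
That's 6 dB above the -16 dBFS threshold.
Undo the ratio: input overshoot = 6 × 1.5 = 9 dB, giving input = -7 dBFS.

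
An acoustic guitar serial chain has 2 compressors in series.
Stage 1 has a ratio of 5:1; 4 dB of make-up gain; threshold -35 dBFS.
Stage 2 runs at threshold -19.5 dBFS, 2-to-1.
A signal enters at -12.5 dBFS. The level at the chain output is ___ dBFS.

Stage 1: -12.5 dBFS is 22.5 dB over -35 dBFS; at 5:1 that becomes 4.5 dB over, giving -30.5 dBFS; +4 dB make-up → -26.5 dBFS.
Stage 2: -26.5 dBFS ≤ -19.5 dBFS, so stage 2 doesn't engage; output -26.5 dBFS.

-26.5 dBFS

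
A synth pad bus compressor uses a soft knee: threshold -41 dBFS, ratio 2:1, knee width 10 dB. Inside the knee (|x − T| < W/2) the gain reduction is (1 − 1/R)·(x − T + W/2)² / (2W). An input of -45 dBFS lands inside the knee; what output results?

-45.025 dBFS

x − T + W/2 = -45 − (-41) + 5 = 1.
GR = (1 − 1/2) × 1² / 20 = 0.5 × 1 / 20 = 0.025 dB.
Output = -45 − 0.025 = -45.025 dBFS.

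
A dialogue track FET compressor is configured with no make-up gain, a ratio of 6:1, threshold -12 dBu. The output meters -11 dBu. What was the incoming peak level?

The compressed level sits -11 − (-12) = 1 dB over threshold.
Undo the ratio: input overshoot = 1 × 6 = 6 dB, giving input = -6 dBu.

-6 dBu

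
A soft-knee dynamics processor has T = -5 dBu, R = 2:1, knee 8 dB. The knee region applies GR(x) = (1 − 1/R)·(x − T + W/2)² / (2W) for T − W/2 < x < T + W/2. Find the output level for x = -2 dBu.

x − T + W/2 = -2 − (-5) + 4 = 7.
GR = (1 − 1/2) × 7² / 16 = 0.5 × 49 / 16 = 1.53125 dB.
Output = -2 − 1.53125 = -3.53125 dBu.

-3.53125 dBu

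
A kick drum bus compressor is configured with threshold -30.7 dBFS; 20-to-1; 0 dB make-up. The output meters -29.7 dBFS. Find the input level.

That's 1 dB above the -30.7 dBFS threshold.
Undo the ratio: input overshoot = 1 × 20 = 20 dB, giving input = -10.7 dBFS.

-10.7 dBFS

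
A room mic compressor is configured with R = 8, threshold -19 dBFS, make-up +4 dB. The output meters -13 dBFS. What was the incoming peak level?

Before make-up, the level was -13 − 4 = -17 dBFS.
Post-compression overshoot = -17 − (-19) = 2 dB.
Undo the ratio: input overshoot = 2 × 8 = 16 dB, giving input = -3 dBFS.

-3 dBFS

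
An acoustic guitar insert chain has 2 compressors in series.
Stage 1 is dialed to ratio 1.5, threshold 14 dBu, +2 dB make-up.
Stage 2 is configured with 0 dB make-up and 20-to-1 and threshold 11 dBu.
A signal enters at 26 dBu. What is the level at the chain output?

Stage 1: 12 dB above 14 dBu, reduced 1.5:1 to 8 dB above → 22 dBu; +2 dB make-up → 24 dBu.
Stage 2: 13 dB above 11 dBu, reduced 20:1 to 0.65 dB above → 11.65 dBu.

11.65 dBu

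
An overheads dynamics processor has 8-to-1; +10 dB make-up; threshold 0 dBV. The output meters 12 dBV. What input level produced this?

16 dBV

Before make-up, the level was 12 − 10 = 2 dBV.
That's 2 dB above the 0 dBV threshold.
Undo the ratio: input overshoot = 2 × 8 = 16 dB, giving input = 16 dBV.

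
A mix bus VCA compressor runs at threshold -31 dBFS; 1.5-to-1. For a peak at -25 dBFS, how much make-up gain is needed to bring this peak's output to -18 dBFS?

9 dB

Overshoot 6 dB → 6/1.5 = 4 dB after compression, so the compressed level is -31 + 4 = -27 dBFS.
Make-up = target − compressed = -18 − (-27) = 9 dB.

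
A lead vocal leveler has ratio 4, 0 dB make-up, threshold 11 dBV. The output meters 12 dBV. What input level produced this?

15 dBV

The compressed level sits 12 − 11 = 1 dB over threshold.
Before 4:1 compression the overshoot was 1 × 4 = 4 dB, so input = 11 + 4 = 15 dBV.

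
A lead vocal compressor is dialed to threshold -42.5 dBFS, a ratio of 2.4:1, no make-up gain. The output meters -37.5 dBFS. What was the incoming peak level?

-30.5 dBFS

Post-compression overshoot = -37.5 − (-42.5) = 5 dB.
Undo the ratio: input overshoot = 5 × 2.4 = 12 dB, giving input = -30.5 dBFS.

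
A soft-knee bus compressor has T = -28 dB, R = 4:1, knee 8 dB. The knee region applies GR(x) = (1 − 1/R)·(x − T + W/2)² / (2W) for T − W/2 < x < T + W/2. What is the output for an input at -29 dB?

-29.421875 dB

x − T + W/2 = -29 − (-28) + 4 = 3.
GR = (1 − 1/4) × 3² / 16 = 0.75 × 9 / 16 = 0.421875 dB.
Output = -29 − 0.421875 = -29.421875 dB.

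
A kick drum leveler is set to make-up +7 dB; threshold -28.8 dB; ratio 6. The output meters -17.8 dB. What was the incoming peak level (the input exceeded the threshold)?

-4.8 dB

Remove make-up: -17.8 − 7 = -24.8 dB.
That's 4 dB above the -28.8 dB threshold.
Input overshoot = R × output overshoot = 24 dB → input = -28.8 + 24 = -4.8 dB.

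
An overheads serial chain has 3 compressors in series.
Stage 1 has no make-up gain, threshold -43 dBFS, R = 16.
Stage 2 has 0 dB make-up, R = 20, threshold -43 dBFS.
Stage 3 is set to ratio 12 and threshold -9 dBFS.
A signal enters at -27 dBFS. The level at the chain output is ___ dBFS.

Stage 1: -27 dBFS is 16 dB over -43 dBFS; at 16:1 that becomes 1 dB over, giving -42 dBFS.
Stage 2: 1 dB above -43 dBFS, reduced 20:1 to 0.05 dB above → -42.95 dBFS.
Stage 3: -42.95 dBFS is at or below the -9 dBFS threshold — no compression; output -42.95 dBFS.

-42.95 dBFS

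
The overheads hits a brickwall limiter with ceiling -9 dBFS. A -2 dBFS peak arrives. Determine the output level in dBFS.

-9 dBFS

At ∞:1, everything above -9 dBFS is held at the ceiling.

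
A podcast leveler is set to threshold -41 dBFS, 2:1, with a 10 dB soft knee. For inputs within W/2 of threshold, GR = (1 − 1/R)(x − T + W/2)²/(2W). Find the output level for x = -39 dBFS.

-40.225 dBFS

x − T + W/2 = -39 − (-41) + 5 = 7.
GR = (1 − 1/2) × 7² / 20 = 0.5 × 49 / 20 = 1.225 dB.
Output = -39 − 1.225 = -40.225 dBFS.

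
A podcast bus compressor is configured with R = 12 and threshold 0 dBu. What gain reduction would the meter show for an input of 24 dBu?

Overshoot = 24 − 0 = 24 dB.
After 12:1 compression the overshoot becomes 24/12 = 2 dB.
Gain reduction = 24 − 2 = 22 dB.

22 dB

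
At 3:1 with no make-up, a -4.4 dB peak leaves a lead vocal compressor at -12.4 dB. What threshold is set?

-16.4 dB

Input is 12 dB above T (since output overshoot × R = input overshoot: (-12.4 − T)·3 = -4.4 − T gives T = -16.4 dB).
Check: -16.4 + (-4.4 − (-16.4))/3 = -16.4 + 4 = -12.4 dB. ✓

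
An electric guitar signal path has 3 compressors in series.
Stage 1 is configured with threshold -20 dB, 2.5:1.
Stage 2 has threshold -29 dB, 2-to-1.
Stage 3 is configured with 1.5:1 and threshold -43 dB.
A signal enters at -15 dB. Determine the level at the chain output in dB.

Stage 1: overshoot 5 dB → 5/2.5 = 2 dB → -18 dB.
Stage 2: 11 dB above -29 dB, reduced 2:1 to 5.5 dB above → -23.5 dB.
Stage 3: overshoot 19.5 dB → 19.5/1.5 = 13 dB → -30 dB.

-30 dB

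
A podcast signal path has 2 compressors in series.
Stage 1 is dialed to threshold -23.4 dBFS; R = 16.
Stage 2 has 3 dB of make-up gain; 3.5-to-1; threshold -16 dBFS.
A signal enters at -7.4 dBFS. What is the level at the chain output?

Stage 1: -7.4 dBFS is 16 dB over -23.4 dBFS; at 16:1 that becomes 1 dB over, giving -22.4 dBFS.
Stage 2: -22.4 dBFS ≤ -16 dBFS, so stage 2 doesn't engage; make-up brings it to -19.4 dBFS.

-19.4 dBFS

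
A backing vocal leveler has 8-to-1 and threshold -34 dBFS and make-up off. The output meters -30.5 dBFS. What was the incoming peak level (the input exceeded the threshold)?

Post-compression overshoot = -30.5 − (-34) = 3.5 dB.
Input overshoot = R × output overshoot = 28 dB → input = -34 + 28 = -6 dBFS.

-6 dBFS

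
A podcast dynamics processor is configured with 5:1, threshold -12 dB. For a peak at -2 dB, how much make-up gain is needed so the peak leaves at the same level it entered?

8 dB

Overshoot 10 dB → 10/5 = 2 dB after compression, so the compressed level is -12 + 2 = -10 dB.
Make-up = target − compressed = -2 − (-10) = 8 dB.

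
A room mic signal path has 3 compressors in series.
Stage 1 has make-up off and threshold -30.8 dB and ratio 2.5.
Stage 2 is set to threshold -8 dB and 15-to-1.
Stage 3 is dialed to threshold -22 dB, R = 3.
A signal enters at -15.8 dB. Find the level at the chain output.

-24.8 dB

Stage 1: overshoot 15 dB → 15/2.5 = 6 dB → -24.8 dB.
Stage 2: below threshold (-24.8 ≤ -8); passes unchanged; output -24.8 dB.
Stage 3: below threshold (-24.8 ≤ -22); passes unchanged; output -24.8 dB.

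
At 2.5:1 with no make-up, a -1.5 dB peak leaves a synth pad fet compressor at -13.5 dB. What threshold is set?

Let T be the threshold. Output overshoot = (input overshoot)/R, so -13.5 − T = (-1.5 − T)/2.5.
2.5·(-13.5 − T) = -1.5 − T → 1.5·T = -33.75 − (-1.5) = -32.25.
T = -32.25/1.5 = -21.5 dB.

-21.5 dB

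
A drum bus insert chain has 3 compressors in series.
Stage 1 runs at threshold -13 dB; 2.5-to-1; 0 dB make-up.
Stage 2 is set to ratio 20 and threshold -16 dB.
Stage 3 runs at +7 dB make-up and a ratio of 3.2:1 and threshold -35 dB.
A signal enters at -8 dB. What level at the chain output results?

-21.984375 dB

Stage 1: 5 dB above -13 dB, reduced 2.5:1 to 2 dB above → -11 dB.
Stage 2: 5 dB above -16 dB, reduced 20:1 to 0.25 dB above → -15.75 dB.
Stage 3: overshoot 19.25 dB → 19.25/3.2 = 6.015625 dB → -28.984375 dB; +7 dB make-up → -21.984375 dB.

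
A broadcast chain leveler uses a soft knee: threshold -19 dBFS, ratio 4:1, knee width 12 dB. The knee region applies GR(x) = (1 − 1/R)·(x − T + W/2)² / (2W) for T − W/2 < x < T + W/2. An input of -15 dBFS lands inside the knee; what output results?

x − T + W/2 = -15 − (-19) + 6 = 10.
GR = (1 − 1/4) × 10² / 24 = 0.75 × 100 / 24 = 3.125 dB.
Output = -15 − 3.125 = -18.125 dBFS.

-18.125 dBFS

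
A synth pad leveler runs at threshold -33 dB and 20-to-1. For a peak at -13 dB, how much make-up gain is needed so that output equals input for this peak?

The peak compresses to -33 + 20/20 = -32 dB.
To reach -13 dB requires -13 − (-32) = 19 dB of make-up.

19 dB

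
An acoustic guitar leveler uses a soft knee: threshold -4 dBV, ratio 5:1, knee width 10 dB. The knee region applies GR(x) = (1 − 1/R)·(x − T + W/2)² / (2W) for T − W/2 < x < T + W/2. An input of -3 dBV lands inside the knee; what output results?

x − T + W/2 = -3 − (-4) + 5 = 6.
GR = (1 − 1/5) × 6² / 20 = 0.8 × 36 / 20 = 1.44 dB.
Output = -3 − 1.44 = -4.44 dBV.

-4.44 dBV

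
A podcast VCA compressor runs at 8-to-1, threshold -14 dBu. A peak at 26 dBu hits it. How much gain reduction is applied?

Overshoot = 26 − (-14) = 40 dB.
A 8:1 ratio leaves 5 dB of that excess.
Gain reduction = 40 − 5 = 35 dB.

35 dB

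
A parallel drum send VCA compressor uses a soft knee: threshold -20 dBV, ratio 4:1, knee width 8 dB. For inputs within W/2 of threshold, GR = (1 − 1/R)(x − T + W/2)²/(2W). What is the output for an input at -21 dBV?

x − T + W/2 = -21 − (-20) + 4 = 3.
GR = (1 − 1/4) × 3² / 16 = 0.75 × 9 / 16 = 0.421875 dB.
Output = -21 − 0.421875 = -21.421875 dBV.

-21.421875 dBV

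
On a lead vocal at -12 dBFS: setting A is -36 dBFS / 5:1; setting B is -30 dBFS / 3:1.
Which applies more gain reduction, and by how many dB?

A, by 7.2 dB

A: overshoot 24 dB → output overshoot 4.8 dB → GR 19.2 dB.
B: overshoot 18 dB → output overshoot 6 dB → GR 12 dB.
Difference: 7.2 dB in favour of A.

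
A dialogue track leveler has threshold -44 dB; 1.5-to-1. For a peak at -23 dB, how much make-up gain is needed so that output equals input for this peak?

7 dB

The peak compresses to -44 + 21/1.5 = -30 dB.
To reach -23 dB requires -23 − (-30) = 7 dB of make-up.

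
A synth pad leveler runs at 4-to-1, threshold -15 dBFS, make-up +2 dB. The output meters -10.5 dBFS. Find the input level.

Stripping the +2 dB make-up gives -12.5 dBFS at the gain stage.
That's 2.5 dB above the -15 dBFS threshold.
Before 4:1 compression the overshoot was 2.5 × 4 = 10 dB, so input = -15 + 10 = -5 dBFS.

-5 dBFS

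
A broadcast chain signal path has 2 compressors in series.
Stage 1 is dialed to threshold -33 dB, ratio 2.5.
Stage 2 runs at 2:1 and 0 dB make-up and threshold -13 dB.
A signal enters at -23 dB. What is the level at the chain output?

-29 dB

Stage 1: overshoot 10 dB → 10/2.5 = 4 dB → -29 dB.
Stage 2: -29 dB is at or below the -13 dB threshold — no compression; output -29 dB.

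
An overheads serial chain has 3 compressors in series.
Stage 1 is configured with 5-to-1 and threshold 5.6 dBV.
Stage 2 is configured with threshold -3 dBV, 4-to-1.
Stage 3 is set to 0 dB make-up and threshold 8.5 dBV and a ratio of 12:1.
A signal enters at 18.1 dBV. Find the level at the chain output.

-0.225 dBV

Stage 1: overshoot 12.5 dB → 12.5/5 = 2.5 dB → 8.1 dBV.
Stage 2: 8.1 dBV is 11.1 dB over -3 dBV; at 4:1 that becomes 2.775 dB over, giving -0.225 dBV.
Stage 3: -0.225 dBV is at or below the 8.5 dBV threshold — no compression; output -0.225 dBV.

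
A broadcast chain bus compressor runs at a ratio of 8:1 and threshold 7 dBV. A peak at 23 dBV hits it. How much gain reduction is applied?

14 dB

23 dBV exceeds the threshold by 16 dB.
A 8:1 ratio leaves 2 dB of that excess.
So the signal is attenuated by 16 − 2 = 14 dB.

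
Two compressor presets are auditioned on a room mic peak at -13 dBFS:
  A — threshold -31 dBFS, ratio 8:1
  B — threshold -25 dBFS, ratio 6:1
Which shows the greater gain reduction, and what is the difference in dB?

A, by 5.75 dB

A: GR = 18 − 18/8 = 15.75 dB.
B: GR = 12 − 12/6 = 10 dB.
A reduces 5.75 dB more.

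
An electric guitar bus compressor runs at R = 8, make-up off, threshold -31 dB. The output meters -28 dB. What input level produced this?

-7 dB

Post-compression overshoot = -28 − (-31) = 3 dB.
Input overshoot = R × output overshoot = 24 dB → input = -31 + 24 = -7 dB.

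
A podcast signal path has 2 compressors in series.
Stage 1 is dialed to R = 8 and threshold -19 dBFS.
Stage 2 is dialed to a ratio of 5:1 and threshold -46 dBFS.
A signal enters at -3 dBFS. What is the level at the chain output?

Stage 1: overshoot 16 dB → 16/8 = 2 dB → -17 dBFS.
Stage 2: 29 dB above -46 dBFS, reduced 5:1 to 5.8 dB above → -40.2 dBFS.

-40.2 dBFS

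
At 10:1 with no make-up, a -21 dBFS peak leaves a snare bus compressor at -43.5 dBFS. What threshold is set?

-46 dBFS

Let T be the threshold. Output overshoot = (input overshoot)/R, so -43.5 − T = (-21 − T)/10.
10·(-43.5 − T) = -21 − T → 9·T = -435 − (-21) = -414.
T = -414/9 = -46 dBFS.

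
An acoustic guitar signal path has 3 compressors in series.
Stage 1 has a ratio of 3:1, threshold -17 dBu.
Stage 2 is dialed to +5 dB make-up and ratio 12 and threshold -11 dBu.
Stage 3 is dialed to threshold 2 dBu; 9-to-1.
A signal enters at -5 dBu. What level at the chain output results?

Stage 1: 12 dB above -17 dBu, reduced 3:1 to 4 dB above → -13 dBu.
Stage 2: -13 dBu ≤ -11 dBu, so stage 2 doesn't engage; make-up brings it to -8 dBu.
Stage 3: -8 dBu is at or below the 2 dBu threshold — no compression; output -8 dBu.

-8 dBu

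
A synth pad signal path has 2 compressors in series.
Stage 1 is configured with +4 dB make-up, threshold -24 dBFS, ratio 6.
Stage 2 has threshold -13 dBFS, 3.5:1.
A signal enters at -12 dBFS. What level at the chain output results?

-18 dBFS

Stage 1: -12 dBFS is 12 dB over -24 dBFS; at 6:1 that becomes 2 dB over, giving -22 dBFS; +4 dB make-up → -18 dBFS.
Stage 2: -18 dBFS is at or below the -13 dBFS threshold — no compression; output -18 dBFS.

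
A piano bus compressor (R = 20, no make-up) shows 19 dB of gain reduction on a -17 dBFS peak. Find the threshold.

-37 dBFS

Let T be the threshold. Output overshoot = (input overshoot)/R, so -36 − T = (-17 − T)/20.
20·(-36 − T) = -17 − T → 19·T = -720 − (-17) = -703.
T = -703/19 = -37 dBFS.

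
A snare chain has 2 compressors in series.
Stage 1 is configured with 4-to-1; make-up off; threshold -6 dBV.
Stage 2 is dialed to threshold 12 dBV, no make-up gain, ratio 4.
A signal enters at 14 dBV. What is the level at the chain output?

Stage 1: overshoot 20 dB → 20/4 = 5 dB → -1 dBV.
Stage 2: -1 dBV is at or below the 12 dBV threshold — no compression; output -1 dBV.

-1 dBV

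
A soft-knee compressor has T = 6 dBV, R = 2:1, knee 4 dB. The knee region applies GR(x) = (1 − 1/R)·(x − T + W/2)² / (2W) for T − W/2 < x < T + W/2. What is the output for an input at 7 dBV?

6.4375 dBV

x − T + W/2 = 7 − 6 + 2 = 3.
GR = (1 − 1/2) × 3² / 8 = 0.5 × 9 / 8 = 0.5625 dB.
Output = 7 − 0.5625 = 6.4375 dBV.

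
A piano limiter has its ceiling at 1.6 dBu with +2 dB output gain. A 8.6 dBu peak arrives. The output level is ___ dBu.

3.6 dBu

The limiter clamps the peak to its 1.6 dBu ceiling.
Output gain then adds 2 dB: 1.6 + 2 = 3.6 dBu.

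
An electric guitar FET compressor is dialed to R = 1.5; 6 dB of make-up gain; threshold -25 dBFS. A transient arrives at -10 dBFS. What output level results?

The input is 15 dB above the -25 dBFS threshold.
The 15 dB excess becomes 10 dB after 1.5:1 reduction.
So the level is -25 + 10 = -15 dBFS; make-up adds 6 dB, giving -9 dBFS.

-9 dBFS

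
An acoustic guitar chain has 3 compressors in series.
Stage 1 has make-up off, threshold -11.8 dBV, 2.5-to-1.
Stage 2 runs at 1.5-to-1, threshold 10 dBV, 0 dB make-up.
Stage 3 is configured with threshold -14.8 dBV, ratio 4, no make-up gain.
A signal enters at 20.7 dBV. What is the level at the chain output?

Stage 1: overshoot 32.5 dB → 32.5/2.5 = 13 dB → 1.2 dBV.
Stage 2: below threshold (1.2 ≤ 10); passes unchanged; output 1.2 dBV.
Stage 3: 1.2 dBV is 16 dB over -14.8 dBV; at 4:1 that becomes 4 dB over, giving -10.8 dBV.

-10.8 dBV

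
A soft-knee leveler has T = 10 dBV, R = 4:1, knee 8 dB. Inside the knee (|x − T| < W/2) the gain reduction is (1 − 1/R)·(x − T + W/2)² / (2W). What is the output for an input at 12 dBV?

10.3125 dBV

x − T + W/2 = 12 − 10 + 4 = 6.
GR = (1 − 1/4) × 6² / 16 = 0.75 × 36 / 16 = 1.6875 dB.
Output = 12 − 1.6875 = 10.3125 dBV.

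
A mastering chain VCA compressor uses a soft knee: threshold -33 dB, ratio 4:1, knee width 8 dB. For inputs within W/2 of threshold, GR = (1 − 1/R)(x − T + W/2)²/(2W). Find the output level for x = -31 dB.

x − T + W/2 = -31 − (-33) + 4 = 6.
GR = (1 − 1/4) × 6² / 16 = 0.75 × 36 / 16 = 1.6875 dB.
Output = -31 − 1.6875 = -32.6875 dB.

-32.6875 dB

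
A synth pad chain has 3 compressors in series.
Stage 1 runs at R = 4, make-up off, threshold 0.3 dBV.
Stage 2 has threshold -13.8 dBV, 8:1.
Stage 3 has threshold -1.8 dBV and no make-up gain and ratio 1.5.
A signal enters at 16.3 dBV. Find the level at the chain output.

Stage 1: 16 dB above 0.3 dBV, reduced 4:1 to 4 dB above → 4.3 dBV.
Stage 2: 18.1 dB above -13.8 dBV, reduced 8:1 to 2.2625 dB above → -11.5375 dBV.
Stage 3: -11.5375 dBV ≤ -1.8 dBV, so stage 3 doesn't engage; output -11.5375 dBV.

-11.5375 dBV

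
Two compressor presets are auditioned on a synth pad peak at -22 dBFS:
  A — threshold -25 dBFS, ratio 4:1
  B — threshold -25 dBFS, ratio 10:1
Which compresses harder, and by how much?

A: GR = 3 − 3/4 = 2.25 dB.
B: GR = 3 − 3/10 = 2.7 dB.
Difference: 0.45 dB in favour of B.

B, by 0.45 dB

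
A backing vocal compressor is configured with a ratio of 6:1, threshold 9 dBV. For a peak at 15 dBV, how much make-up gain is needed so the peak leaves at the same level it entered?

Without make-up, output = threshold + overshoot/6 = 9 + 1 = 10 dBV.
Gap to target: 5 dB.

5 dB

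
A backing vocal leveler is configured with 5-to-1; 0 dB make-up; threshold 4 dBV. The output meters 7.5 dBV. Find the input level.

21.5 dBV

Post-compression overshoot = 7.5 − 4 = 3.5 dB.
Before 5:1 compression the overshoot was 3.5 × 5 = 17.5 dB, so input = 4 + 17.5 = 21.5 dBV.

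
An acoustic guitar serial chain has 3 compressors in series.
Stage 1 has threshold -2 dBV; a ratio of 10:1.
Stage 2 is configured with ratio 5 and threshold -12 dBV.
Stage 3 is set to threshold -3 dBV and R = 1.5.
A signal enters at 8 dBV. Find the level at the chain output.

Stage 1: overshoot 10 dB → 10/10 = 1 dB → -1 dBV.
Stage 2: -1 dBV is 11 dB over -12 dBV; at 5:1 that becomes 2.2 dB over, giving -9.8 dBV.
Stage 3: -9.8 dBV ≤ -3 dBV, so stage 3 doesn't engage; output -9.8 dBV.

-9.8 dBV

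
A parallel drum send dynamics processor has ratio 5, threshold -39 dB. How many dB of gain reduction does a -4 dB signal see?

28 dB

Overshoot = -4 − (-39) = 35 dB.
At 5:1, output sits 35/5 = 7 dB above threshold.
Gain reduction = 35 − 7 = 28 dB.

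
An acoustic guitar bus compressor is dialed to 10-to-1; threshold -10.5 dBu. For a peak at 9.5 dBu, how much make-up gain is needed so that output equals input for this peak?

18 dB

Without make-up, output = threshold + overshoot/10 = -10.5 + 2 = -8.5 dBu.
Gap to target: 18 dB.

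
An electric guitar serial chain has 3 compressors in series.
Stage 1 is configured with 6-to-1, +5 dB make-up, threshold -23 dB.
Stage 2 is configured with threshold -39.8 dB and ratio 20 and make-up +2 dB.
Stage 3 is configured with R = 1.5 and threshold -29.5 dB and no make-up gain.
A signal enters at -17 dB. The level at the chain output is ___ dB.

-36.66 dB

Stage 1: -17 dB is 6 dB over -23 dB; at 6:1 that becomes 1 dB over, giving -22 dB; +5 dB make-up → -17 dB.
Stage 2: overshoot 22.8 dB → 22.8/20 = 1.14 dB → -38.66 dB; +2 dB make-up → -36.66 dB.
Stage 3: below threshold (-36.66 ≤ -29.5); passes unchanged; output -36.66 dB.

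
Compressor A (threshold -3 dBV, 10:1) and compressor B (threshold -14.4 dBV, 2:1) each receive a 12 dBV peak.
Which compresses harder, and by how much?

A, by 0.3 dB

A: 15 dB over, compressed to 1.5 dB over, so 13.5 dB of GR.
B: 26.4 dB over, compressed to 13.2 dB over, so 13.2 dB of GR.
A reduces 0.3 dB more.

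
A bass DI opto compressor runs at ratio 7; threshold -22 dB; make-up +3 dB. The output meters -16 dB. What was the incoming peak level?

-1 dB

Stripping the +3 dB make-up gives -19 dB at the gain stage.
That's 3 dB above the -22 dB threshold.
Undo the ratio: input overshoot = 3 × 7 = 21 dB, giving input = -1 dB.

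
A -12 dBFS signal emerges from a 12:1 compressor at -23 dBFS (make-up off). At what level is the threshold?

-24 dBFS

Input is 12 dB above T (since output overshoot × R = input overshoot: (-23 − T)·12 = -12 − T gives T = -24 dBFS).
Check: -24 + (-12 − (-24))/12 = -24 + 1 = -23 dBFS. ✓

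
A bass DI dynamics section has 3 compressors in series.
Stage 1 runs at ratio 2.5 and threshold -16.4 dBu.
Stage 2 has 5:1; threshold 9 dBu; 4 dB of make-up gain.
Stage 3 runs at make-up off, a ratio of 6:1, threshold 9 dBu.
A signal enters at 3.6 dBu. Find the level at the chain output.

Stage 1: 20 dB above -16.4 dBu, reduced 2.5:1 to 8 dB above → -8.4 dBu.
Stage 2: below threshold (-8.4 ≤ 9); passes unchanged; make-up brings it to -4.4 dBu.
Stage 3: below threshold (-4.4 ≤ 9); passes unchanged; output -4.4 dBu.

-4.4 dBu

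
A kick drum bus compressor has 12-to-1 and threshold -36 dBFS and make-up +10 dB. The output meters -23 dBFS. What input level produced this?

0 dBFS

Before make-up, the level was -23 − 10 = -33 dBFS.
That's 3 dB above the -36 dBFS threshold.
Undo the ratio: input overshoot = 3 × 12 = 36 dB, giving input = 0 dBFS.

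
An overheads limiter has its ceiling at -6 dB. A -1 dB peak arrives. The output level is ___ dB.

The limiter clamps the peak to its -6 dB ceiling.

-6 dB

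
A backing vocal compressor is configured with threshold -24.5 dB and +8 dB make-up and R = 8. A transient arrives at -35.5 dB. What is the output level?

-27.5 dB

-35.5 dB is 11 dB below the -24.5 dB threshold, so no gain reduction is applied.
Make-up gain adds 8 dB: -35.5 + 8 = -27.5 dB.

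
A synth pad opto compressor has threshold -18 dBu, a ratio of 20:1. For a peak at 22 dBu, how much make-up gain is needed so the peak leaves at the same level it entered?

38 dB

Without make-up, output = threshold + overshoot/20 = -18 + 2 = -16 dBu.
Gap to target: 38 dB.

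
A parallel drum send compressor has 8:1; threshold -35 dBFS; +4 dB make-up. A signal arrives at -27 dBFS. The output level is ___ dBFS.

-30 dBFS

-27 dBFS sits 8 dB over threshold.
The 8 dB excess becomes 1 dB after 8:1 reduction.
So the level is -35 + 1 = -34 dBFS; make-up adds 4 dB, giving -30 dBFS.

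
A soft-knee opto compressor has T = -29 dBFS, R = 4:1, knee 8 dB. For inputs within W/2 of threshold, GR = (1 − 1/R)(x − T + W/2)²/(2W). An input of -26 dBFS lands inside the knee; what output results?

-28.296875 dBFS

x − T + W/2 = -26 − (-29) + 4 = 7.
GR = (1 − 1/4) × 7² / 16 = 0.75 × 49 / 16 = 2.296875 dB.
Output = -26 − 2.296875 = -28.296875 dBFS.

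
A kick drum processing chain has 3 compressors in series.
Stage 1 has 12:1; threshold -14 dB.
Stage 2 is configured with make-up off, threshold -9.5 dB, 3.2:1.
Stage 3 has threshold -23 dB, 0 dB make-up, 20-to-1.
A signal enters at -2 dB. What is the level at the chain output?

Stage 1: 12 dB above -14 dB, reduced 12:1 to 1 dB above → -13 dB.
Stage 2: below threshold (-13 ≤ -9.5); passes unchanged; output -13 dB.
Stage 3: -13 dB is 10 dB over -23 dB; at 20:1 that becomes 0.5 dB over, giving -22.5 dB.

-22.5 dB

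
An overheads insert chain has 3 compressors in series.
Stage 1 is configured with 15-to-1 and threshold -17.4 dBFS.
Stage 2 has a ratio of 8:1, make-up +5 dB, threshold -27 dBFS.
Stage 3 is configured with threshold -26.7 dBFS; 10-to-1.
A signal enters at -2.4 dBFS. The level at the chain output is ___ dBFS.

-26.0975 dBFS

Stage 1: -2.4 dBFS is 15 dB over -17.4 dBFS; at 15:1 that becomes 1 dB over, giving -16.4 dBFS.
Stage 2: 10.6 dB above -27 dBFS, reduced 8:1 to 1.325 dB above → -25.675 dBFS; +5 dB make-up → -20.675 dBFS.
Stage 3: overshoot 6.025 dB → 6.025/10 = 0.6025 dB → -26.0975 dBFS.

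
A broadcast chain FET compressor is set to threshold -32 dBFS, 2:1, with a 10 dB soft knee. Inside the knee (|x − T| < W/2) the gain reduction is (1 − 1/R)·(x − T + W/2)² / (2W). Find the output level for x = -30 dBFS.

x − T + W/2 = -30 − (-32) + 5 = 7.
GR = (1 − 1/2) × 7² / 20 = 0.5 × 49 / 20 = 1.225 dB.
Output = -30 − 1.225 = -31.225 dBFS.

-31.225 dBFS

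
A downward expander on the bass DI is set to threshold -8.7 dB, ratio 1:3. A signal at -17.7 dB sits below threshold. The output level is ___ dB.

Undershoot = (-8.7) − (-17.7) = 9 dB.
At 1:3, that expands to 27 dB under threshold.
Output = -8.7 − 27 = -35.7 dB.

-35.7 dB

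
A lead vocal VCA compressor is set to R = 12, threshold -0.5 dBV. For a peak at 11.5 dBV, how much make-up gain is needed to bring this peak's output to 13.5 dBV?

13 dB

Overshoot 12 dB → 12/12 = 1 dB after compression, so the compressed level is -0.5 + 1 = 0.5 dBV.
Make-up = target − compressed = 13.5 − 0.5 = 13 dB.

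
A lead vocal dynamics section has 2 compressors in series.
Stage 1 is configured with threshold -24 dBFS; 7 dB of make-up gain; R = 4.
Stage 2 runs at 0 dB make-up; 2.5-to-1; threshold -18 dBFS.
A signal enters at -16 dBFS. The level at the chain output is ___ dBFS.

-16.8 dBFS

Stage 1: -16 dBFS is 8 dB over -24 dBFS; at 4:1 that becomes 2 dB over, giving -22 dBFS; +7 dB make-up → -15 dBFS.
Stage 2: 3 dB above -18 dBFS, reduced 2.5:1 to 1.2 dB above → -16.8 dBFS.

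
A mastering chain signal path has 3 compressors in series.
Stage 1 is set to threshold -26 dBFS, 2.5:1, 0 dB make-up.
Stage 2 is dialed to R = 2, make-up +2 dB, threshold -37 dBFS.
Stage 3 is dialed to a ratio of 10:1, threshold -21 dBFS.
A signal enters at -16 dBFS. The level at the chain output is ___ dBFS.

Stage 1: 10 dB above -26 dBFS, reduced 2.5:1 to 4 dB above → -22 dBFS.
Stage 2: overshoot 15 dB → 15/2 = 7.5 dB → -29.5 dBFS; +2 dB make-up → -27.5 dBFS.
Stage 3: -27.5 dBFS is at or below the -21 dBFS threshold — no compression; output -27.5 dBFS.

-27.5 dBFS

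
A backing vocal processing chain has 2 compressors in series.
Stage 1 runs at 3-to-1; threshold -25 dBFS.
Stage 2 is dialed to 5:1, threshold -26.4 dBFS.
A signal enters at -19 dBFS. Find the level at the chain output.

-25.72 dBFS

Stage 1: 6 dB above -25 dBFS, reduced 3:1 to 2 dB above → -23 dBFS.
Stage 2: 3.4 dB above -26.4 dBFS, reduced 5:1 to 0.68 dB above → -25.72 dBFS.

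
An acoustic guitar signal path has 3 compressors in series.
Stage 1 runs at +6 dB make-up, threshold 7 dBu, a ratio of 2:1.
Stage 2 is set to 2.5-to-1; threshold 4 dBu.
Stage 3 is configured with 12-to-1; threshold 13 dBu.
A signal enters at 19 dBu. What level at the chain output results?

10 dBu

Stage 1: 19 dBu is 12 dB over 7 dBu; at 2:1 that becomes 6 dB over, giving 13 dBu; +6 dB make-up → 19 dBu.
Stage 2: 15 dB above 4 dBu, reduced 2.5:1 to 6 dB above → 10 dBu.
Stage 3: 10 dBu is at or below the 13 dBu threshold — no compression; output 10 dBu.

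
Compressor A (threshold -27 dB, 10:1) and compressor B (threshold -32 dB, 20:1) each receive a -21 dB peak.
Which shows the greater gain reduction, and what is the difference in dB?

A: overshoot 6 dB → output overshoot 0.6 dB → GR 5.4 dB.
B: overshoot 11 dB → output overshoot 0.55 dB → GR 10.45 dB.
B applies 5.05 dB more gain reduction.

B, by 5.05 dB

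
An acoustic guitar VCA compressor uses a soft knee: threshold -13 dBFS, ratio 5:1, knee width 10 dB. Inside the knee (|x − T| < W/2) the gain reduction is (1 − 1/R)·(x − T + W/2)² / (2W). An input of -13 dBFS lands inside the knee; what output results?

x − T + W/2 = -13 − (-13) + 5 = 5.
GR = (1 − 1/5) × 5² / 20 = 0.8 × 25 / 20 = 1 dB.
Output = -13 − 1 = -14 dBFS.

-14 dBFS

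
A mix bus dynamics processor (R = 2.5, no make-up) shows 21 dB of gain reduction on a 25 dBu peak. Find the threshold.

Input is 35 dB above T (since output overshoot × R = input overshoot: (4 − T)·2.5 = 25 − T gives T = -10 dBu).
Check: -10 + (25 − (-10))/2.5 = -10 + 14 = 4 dBu. ✓

-10 dBu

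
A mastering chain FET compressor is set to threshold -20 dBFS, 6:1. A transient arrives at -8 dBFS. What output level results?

Overshoot: -8 − (-20) = 12 dB.
6:1 compression reduces that to 12/6 = 2 dB over.
Output = -20 + 2 = -18 dBFS.

-18 dBFS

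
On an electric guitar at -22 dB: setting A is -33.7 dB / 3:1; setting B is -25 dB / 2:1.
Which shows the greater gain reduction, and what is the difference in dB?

A: GR = 11.7 − 11.7/3 = 7.8 dB.
B: GR = 3 − 3/2 = 1.5 dB.
Difference: 6.3 dB in favour of A.

A, by 6.3 dB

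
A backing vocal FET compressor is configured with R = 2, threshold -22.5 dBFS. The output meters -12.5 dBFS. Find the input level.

-2.5 dBFS

The compressed level sits -12.5 − (-22.5) = 10 dB over threshold.
Before 2:1 compression the overshoot was 10 × 2 = 20 dB, so input = -22.5 + 20 = -2.5 dBFS.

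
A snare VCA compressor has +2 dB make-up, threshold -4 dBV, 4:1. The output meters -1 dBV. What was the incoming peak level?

Stripping the +2 dB make-up gives -3 dBV at the gain stage.
Post-compression overshoot = -3 − (-4) = 1 dB.
Input overshoot = R × output overshoot = 4 dB → input = -4 + 4 = 0 dBV.

0 dBV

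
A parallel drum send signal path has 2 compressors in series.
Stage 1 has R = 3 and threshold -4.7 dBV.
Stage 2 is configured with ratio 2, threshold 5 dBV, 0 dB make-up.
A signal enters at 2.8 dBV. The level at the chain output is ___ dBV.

-2.2 dBV

Stage 1: 2.8 dBV is 7.5 dB over -4.7 dBV; at 3:1 that becomes 2.5 dB over, giving -2.2 dBV.
Stage 2: below threshold (-2.2 ≤ 5); passes unchanged; output -2.2 dBV.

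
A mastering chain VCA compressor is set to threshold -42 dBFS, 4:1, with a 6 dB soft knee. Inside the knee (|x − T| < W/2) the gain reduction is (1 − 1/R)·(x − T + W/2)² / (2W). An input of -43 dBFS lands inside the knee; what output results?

x − T + W/2 = -43 − (-42) + 3 = 2.
GR = (1 − 1/4) × 2² / 12 = 0.75 × 4 / 12 = 0.25 dB.
Output = -43 − 0.25 = -43.25 dBFS.

-43.25 dBFS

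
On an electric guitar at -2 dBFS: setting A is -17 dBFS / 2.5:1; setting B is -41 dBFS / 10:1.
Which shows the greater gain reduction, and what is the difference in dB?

A: overshoot 15 dB → output overshoot 6 dB → GR 9 dB.
B: overshoot 39 dB → output overshoot 3.9 dB → GR 35.1 dB.
B reduces 26.1 dB more.

B, by 26.1 dB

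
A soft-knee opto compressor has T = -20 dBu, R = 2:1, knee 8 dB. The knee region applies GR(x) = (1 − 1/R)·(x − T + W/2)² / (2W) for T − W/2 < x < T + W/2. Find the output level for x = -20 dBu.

-20.5 dBu

x − T + W/2 = -20 − (-20) + 4 = 4.
GR = (1 − 1/2) × 4² / 16 = 0.5 × 16 / 16 = 0.5 dB.
Output = -20 − 0.5 = -20.5 dBu.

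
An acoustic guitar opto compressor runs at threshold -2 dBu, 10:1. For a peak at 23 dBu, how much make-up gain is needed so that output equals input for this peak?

22.5 dB

Without make-up, output = threshold + overshoot/10 = -2 + 2.5 = 0.5 dBu.
Gap to target: 22.5 dB.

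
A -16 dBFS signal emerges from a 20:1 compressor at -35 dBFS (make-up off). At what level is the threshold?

-36 dBFS

Let T be the threshold. Output overshoot = (input overshoot)/R, so -35 − T = (-16 − T)/20.
20·(-35 − T) = -16 − T → 19·T = -700 − (-16) = -684.
T = -684/19 = -36 dBFS.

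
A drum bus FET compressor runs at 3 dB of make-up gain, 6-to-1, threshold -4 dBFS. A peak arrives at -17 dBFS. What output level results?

-17 dBFS is 13 dB below the -4 dBFS threshold, so no gain reduction is applied.
Make-up gain adds 3 dB: -17 + 3 = -14 dBFS.

-14 dBFS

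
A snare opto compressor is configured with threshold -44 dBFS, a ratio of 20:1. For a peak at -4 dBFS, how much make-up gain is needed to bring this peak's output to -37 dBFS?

5 dB

Without make-up, output = threshold + overshoot/20 = -44 + 2 = -42 dBFS.
Gap to target: 5 dB.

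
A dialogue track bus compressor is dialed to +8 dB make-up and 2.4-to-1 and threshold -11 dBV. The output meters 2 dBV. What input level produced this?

Stripping the +8 dB make-up gives -6 dBV at the gain stage.
The compressed level sits -6 − (-11) = 5 dB over threshold.
Before 2.4:1 compression the overshoot was 5 × 2.4 = 12 dB, so input = -11 + 12 = 1 dBV.

1 dBV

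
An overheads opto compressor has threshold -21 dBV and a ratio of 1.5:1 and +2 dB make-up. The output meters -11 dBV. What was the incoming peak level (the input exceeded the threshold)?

-9 dBV

Stripping the +2 dB make-up gives -13 dBV at the gain stage.
Post-compression overshoot = -13 − (-21) = 8 dB.
Before 1.5:1 compression the overshoot was 8 × 1.5 = 12 dB, so input = -21 + 12 = -9 dBV.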